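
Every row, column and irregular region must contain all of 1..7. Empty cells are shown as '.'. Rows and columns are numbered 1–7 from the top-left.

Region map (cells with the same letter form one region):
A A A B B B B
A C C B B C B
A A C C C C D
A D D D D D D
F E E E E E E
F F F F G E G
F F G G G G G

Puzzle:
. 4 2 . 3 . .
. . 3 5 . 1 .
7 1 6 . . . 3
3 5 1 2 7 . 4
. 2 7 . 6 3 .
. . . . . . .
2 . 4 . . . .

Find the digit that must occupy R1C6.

R2C1 = 6 (sole candidate).
R2C2 = 7 (sole candidate).
R2C7 = 2 (sole candidate).
R3C4 = 4 (sole candidate).
R4C6 = 6 (sole candidate).
R5C4 = 1 (sole candidate).
R5C7 = 5 (sole candidate).
R6C3 = 5 (sole candidate).
R6C6 = 4 (sole candidate).
R1C1 = 5 (sole candidate).
R1C6 = 7: row 1 has {2,3,4,5}; col 6 has {1,3,4,6}; region has {2,3,5} → only 7 remains.

7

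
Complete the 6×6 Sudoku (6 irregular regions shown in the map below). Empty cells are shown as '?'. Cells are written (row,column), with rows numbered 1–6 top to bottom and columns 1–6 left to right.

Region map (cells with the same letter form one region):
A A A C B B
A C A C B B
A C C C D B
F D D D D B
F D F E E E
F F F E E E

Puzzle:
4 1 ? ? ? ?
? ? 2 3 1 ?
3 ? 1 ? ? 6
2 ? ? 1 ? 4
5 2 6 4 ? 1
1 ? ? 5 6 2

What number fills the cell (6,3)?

(1,3) = 5 (sole candidate).
(1,6) = 3 (sole candidate).
(2,1) = 6 (sole candidate).
(2,6) = 5 (sole candidate).
(3,4) = 2 (sole candidate).
(4,3) = 3 (sole candidate).
(4,5) = 5 (sole candidate).
(5,5) = 3 (sole candidate).
(6,3) = 4: row 6 has {1,2,5,6}; col 3 has {1,2,3,5,6}; region has {1,2,5,6} → only 4 remains.

4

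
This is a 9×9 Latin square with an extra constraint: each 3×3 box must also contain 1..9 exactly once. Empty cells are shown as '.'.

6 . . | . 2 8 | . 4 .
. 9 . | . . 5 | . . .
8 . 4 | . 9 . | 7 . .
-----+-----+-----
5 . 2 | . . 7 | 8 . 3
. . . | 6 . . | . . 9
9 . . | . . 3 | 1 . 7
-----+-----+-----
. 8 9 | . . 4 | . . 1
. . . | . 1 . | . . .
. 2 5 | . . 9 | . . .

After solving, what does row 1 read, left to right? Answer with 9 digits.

637128945

r1c9 = 5: row 1 has {2,4,6,8}; col 9 has {1,3,7,9}; box has {4,7} → only 5 remains.
r4c5 = 4: row 4 has {2,3,5,7,8}; col 5 has {1,2,9}; box has {3,6,7} → only 4 remains.
r4c8 = 6: row 4 has {2,3,4,5,7,8}; col 8 has {4}; box has {1,3,7,8,9} → only 6 remains.
r4c2 = 1: row 4 has {2,3,4,5,6,7,8}; col 2 has {2,8,9}; box has {2,5,9} → only 1 remains.
r4c4 = 9: row 4 has {1,2,3,4,5,6,7,8}; col 4 has {6}; box has {3,4,6,7} → only 9 remains.
r1c7 = 9: in row 1, 9 can only go here (every other open cell in that row sees a 9).
r2c4 = 4: in row 2, 4 can only go here (every other open cell in that row sees a 4).
r3c2 = 5: in row 3, 5 can only go here (every other open cell in that row sees a 5).
r5c6 = 1: in row 5, 1 can only go here (every other open cell in that row sees a 1).
r3c6 = 6: row 3 has {4,5,7,8,9}; col 6 has {1,3,4,5,7,8,9}; box has {2,4,5,8,9} → only 6 remains.
r3c9 = 2: row 3 has {4,5,6,7,8,9}; col 9 has {1,3,5,7,9}; box has {4,5,7,9} → only 2 remains.
r8c6 = 2: row 8 has {1}; col 6 has {1,3,4,5,6,7,8,9}; box has {1,4,9} → only 2 remains.
r2c1 = 2: in row 2, 2 can only go here (every other open cell in that row sees a 2).
r6c2 = 4: in row 6, 4 can only go here (every other open cell in that row sees a 4).
r5c7 = 4: in row 5, 4 can only go here (every other open cell in that row sees a 4).
r5c8 = 2: in row 5, 2 can only go here (every other open cell in that row sees a 2).
r6c8 = 5: row 6 has {1,3,4,7,9}; col 8 has {2,4,6}; box has {1,2,3,4,6,7,8,9} → only 5 remains.
r6c5 = 8: row 6 has {1,3,4,5,7,9}; col 5 has {1,2,4,9}; box has {1,3,4,6,7,9} → only 8 remains.
r5c5 = 5: row 5 has {1,2,4,6,9}; col 5 has {1,2,4,8,9}; box has {1,3,4,6,7,8,9} → only 5 remains.
r6c3 = 6: row 6 has {1,3,4,5,7,8,9}; col 3 has {2,4,5,9}; box has {1,2,4,5,9} → only 6 remains.
r6c4 = 2: row 6 has {1,3,4,5,6,7,8,9}; col 4 has {4,6,9}; box has {1,3,4,5,6,7,8,9} → only 2 remains.
r5c3 = 8: in row 5, 8 can only go here (every other open cell in that row sees an 8).
r7c7 = 2: in row 7, 2 can only go here (every other open cell in that row sees a 2).
r7c4 = 5: in row 7, 5 can only go here (every other open cell in that row sees a 5).
r7c5 = 6: in row 7, 6 can only go here (every other open cell in that row sees a 6).
r8c7 = 5: in row 8, 5 can only go here (every other open cell in that row sees a 5).
r8c8 = 9: in row 8, 9 can only go here (every other open cell in that row sees a 9).
r9c1 = 1: in row 9, 1 can only go here (every other open cell in that row sees a 1).
r9c9 = 4: in row 9, 4 can only go here (every other open cell in that row sees a 4).
r8c1 = 4: in row 8, 4 can only go here (every other open cell in that row sees a 4).
r9c7 = 6: in row 9, 6 can only go here (every other open cell in that row sees a 6).
r2c7 = 3: row 2 has {2,4,5,9}; col 7 has {1,2,4,5,6,7,8,9}; box has {2,4,5,7,9} → only 3 remains.
r3c8 = 1: row 3 has {2,4,5,6,7,8,9}; col 8 has {2,4,5,6,9}; box has {2,3,4,5,7,9} → only 1 remains.
r8c9 = 8: row 8 has {1,2,4,5,9}; col 9 has {1,2,3,4,5,7,9}; box has {1,2,4,5,6,9} → only 8 remains.
r2c5 = 7: row 2 has {2,3,4,5,9}; col 5 has {1,2,4,5,6,8,9}; box has {2,4,5,6,8,9} → only 7 remains.
r2c8 = 8: row 2 has {2,3,4,5,7,9}; col 8 has {1,2,4,5,6,9}; box has {1,2,3,4,5,7,9} → only 8 remains.
r2c9 = 6: row 2 has {2,3,4,5,7,8,9}; col 9 has {1,2,3,4,5,7,8,9}; box has {1,2,3,4,5,7,8,9} → only 6 remains.
r3c4 = 3: row 3 has {1,2,4,5,6,7,8,9}; col 4 has {2,4,5,6,9}; box has {2,4,5,6,7,8,9} → only 3 remains.
r8c4 = 7: row 8 has {1,2,4,5,8,9}; col 4 has {2,3,4,5,6,9}; box has {1,2,4,5,6,9} → only 7 remains.
r9c4 = 8: row 9 has {1,2,4,5,6,9}; col 4 has {2,3,4,5,6,7,9}; box has {1,2,4,5,6,7,9} → only 8 remains.
r9c5 = 3: row 9 has {1,2,4,5,6,8,9}; col 5 has {1,2,4,5,6,7,8,9}; box has {1,2,4,5,6,7,8,9} → only 3 remains.
r9c8 = 7: row 9 has {1,2,3,4,5,6,8,9}; col 8 has {1,2,4,5,6,8,9}; box has {1,2,4,5,6,8,9} → only 7 remains.
r1c4 = 1: row 1 has {2,4,5,6,8,9}; col 4 has {2,3,4,5,6,7,8,9}; box has {2,3,4,5,6,7,8,9} → only 1 remains.
r2c3 = 1: row 2 has {2,3,4,5,6,7,8,9}; col 3 has {2,4,5,6,8,9}; box has {2,4,5,6,8,9} → only 1 remains.
r7c8 = 3: row 7 has {1,2,4,5,6,8,9}; col 8 has {1,2,4,5,6,7,8,9}; box has {1,2,4,5,6,7,8,9} → only 3 remains.
r8c3 = 3: row 8 has {1,2,4,5,7,8,9}; col 3 has {1,2,4,5,6,8,9}; box has {1,2,4,5,8,9} → only 3 remains.
r1c3 = 7: row 1 has {1,2,4,5,6,8,9}; col 3 has {1,2,3,4,5,6,8,9}; box has {1,2,4,5,6,8,9} → only 7 remains.
r7c1 = 7: row 7 has {1,2,3,4,5,6,8,9}; col 1 has {1,2,4,5,6,8,9}; box has {1,2,3,4,5,8,9} → only 7 remains.
r8c2 = 6: row 8 has {1,2,3,4,5,7,8,9}; col 2 has {1,2,4,5,8,9}; box has {1,2,3,4,5,7,8,9} → only 6 remains.
r1c2 = 3: row 1 has {1,2,4,5,6,7,8,9}; col 2 has {1,2,4,5,6,8,9}; box has {1,2,4,5,6,7,8,9} → only 3 remains.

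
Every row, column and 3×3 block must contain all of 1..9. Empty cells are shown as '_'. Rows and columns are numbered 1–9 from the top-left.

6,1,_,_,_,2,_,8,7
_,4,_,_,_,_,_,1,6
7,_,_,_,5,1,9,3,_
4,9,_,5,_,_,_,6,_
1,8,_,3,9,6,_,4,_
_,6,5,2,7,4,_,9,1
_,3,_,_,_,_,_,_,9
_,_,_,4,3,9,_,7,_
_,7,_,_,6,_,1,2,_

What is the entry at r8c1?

2

r1c4 = 9: row 1 has {1,2,6,7,8}; col 4 has {2,3,4,5}; box has {1,2,5} → only 9 remains.
r1c5 = 4: row 1 has {1,2,6,7,8,9}; col 5 has {3,5,6,7,9}; box has {1,2,5,9} → only 4 remains.
r1c7 = 5: row 1 has {1,2,4,6,7,8,9}; col 7 has {1,9}; box has {1,3,6,7,8,9} → only 5 remains.
r2c5 = 8: row 2 has {1,4,6}; col 5 has {3,4,5,6,7,9}; box has {1,2,4,5,9} → only 8 remains.
r2c7 = 2: row 2 has {1,4,6,8}; col 7 has {1,5,9}; box has {1,3,5,6,7,8,9} → only 2 remains.
r3c2 = 2: row 3 has {1,3,5,7,9}; col 2 has {1,3,4,6,7,8,9}; box has {1,4,6,7} → only 2 remains.
r3c3 = 8: row 3 has {1,2,3,5,7,9}; col 3 has {5}; box has {1,2,4,6,7} → only 8 remains.
r3c4 = 6: row 3 has {1,2,3,5,7,8,9}; col 4 has {2,3,4,5,9}; box has {1,2,4,5,8,9} → only 6 remains.
r3c9 = 4: row 3 has {1,2,3,5,6,7,8,9}; col 9 has {1,6,7,9}; box has {1,2,3,5,6,7,8,9} → only 4 remains.
r4c5 = 1: row 4 has {4,5,6,9}; col 5 has {3,4,5,6,7,8,9}; box has {2,3,4,5,6,7,9} → only 1 remains.
r4c6 = 8: row 4 has {1,4,5,6,9}; col 6 has {1,2,4,6,9}; box has {1,2,3,4,5,6,7,9} → only 8 remains.
r5c7 = 7: row 5 has {1,3,4,6,8,9}; col 7 has {1,2,5,9}; box has {1,4,6,9} → only 7 remains.
r6c1 = 3: row 6 has {1,2,4,5,6,7,9}; col 1 has {1,4,6,7}; box has {1,4,5,6,8,9} → only 3 remains.
r6c7 = 8: row 6 has {1,2,3,4,5,6,7,9}; col 7 has {1,2,5,7,9}; box has {1,4,6,7,9} → only 8 remains.
r7c5 = 2: row 7 has {3,9}; col 5 has {1,3,4,5,6,7,8,9}; box has {3,4,6,9} → only 2 remains.
r7c8 = 5: row 7 has {2,3,9}; col 8 has {1,2,3,4,6,7,8,9}; box has {1,2,7,9} → only 5 remains.
r8c2 = 5: row 8 has {3,4,7,9}; col 2 has {1,2,3,4,6,7,8,9}; box has {3,7} → only 5 remains.
r8c7 = 6: row 8 has {3,4,5,7,9}; col 7 has {1,2,5,7,8,9}; box has {1,2,5,7,9} → only 6 remains.
r8c9 = 8: row 8 has {3,4,5,6,7,9}; col 9 has {1,4,6,7,9}; box has {1,2,5,6,7,9} → only 8 remains.
r9c4 = 8: row 9 has {1,2,6,7}; col 4 has {2,3,4,5,6,9}; box has {2,3,4,6,9} → only 8 remains.
r9c6 = 5: row 9 has {1,2,6,7,8}; col 6 has {1,2,4,6,8,9}; box has {2,3,4,6,8,9} → only 5 remains.
r9c9 = 3: row 9 has {1,2,5,6,7,8}; col 9 has {1,4,6,7,8,9}; box has {1,2,5,6,7,8,9} → only 3 remains.
r1c3 = 3: row 1 has {1,2,4,5,6,7,8,9}; col 3 has {5,8}; box has {1,2,4,6,7,8} → only 3 remains.
r2c3 = 9: row 2 has {1,2,4,6,8}; col 3 has {3,5,8}; box has {1,2,3,4,6,7,8} → only 9 remains.
r2c4 = 7: row 2 has {1,2,4,6,8,9}; col 4 has {2,3,4,5,6,8,9}; box has {1,2,4,5,6,8,9} → only 7 remains.
r2c6 = 3: row 2 has {1,2,4,6,7,8,9}; col 6 has {1,2,4,5,6,8,9}; box has {1,2,4,5,6,7,8,9} → only 3 remains.
r4c7 = 3: row 4 has {1,4,5,6,8,9}; col 7 has {1,2,5,6,7,8,9}; box has {1,4,6,7,8,9} → only 3 remains.
r4c9 = 2: row 4 has {1,3,4,5,6,8,9}; col 9 has {1,3,4,6,7,8,9}; box has {1,3,4,6,7,8,9} → only 2 remains.
r5c3 = 2: row 5 has {1,3,4,6,7,8,9}; col 3 has {3,5,8,9}; box has {1,3,4,5,6,8,9} → only 2 remains.
r5c9 = 5: row 5 has {1,2,3,4,6,7,8,9}; col 9 has {1,2,3,4,6,7,8,9}; box has {1,2,3,4,6,7,8,9} → only 5 remains.
r7c1 = 8: row 7 has {2,3,5,9}; col 1 has {1,3,4,6,7}; box has {3,5,7} → only 8 remains.
r7c4 = 1: row 7 has {2,3,5,8,9}; col 4 has {2,3,4,5,6,7,8,9}; box has {2,3,4,5,6,8,9} → only 1 remains.
r7c6 = 7: row 7 has {1,2,3,5,8,9}; col 6 has {1,2,3,4,5,6,8,9}; box has {1,2,3,4,5,6,8,9} → only 7 remains.
r7c7 = 4: row 7 has {1,2,3,5,7,8,9}; col 7 has {1,2,3,5,6,7,8,9}; box has {1,2,3,5,6,7,8,9} → only 4 remains.
r8c1 = 2: row 8 has {3,4,5,6,7,8,9}; col 1 has {1,3,4,6,7,8}; box has {3,5,7,8} → only 2 remains.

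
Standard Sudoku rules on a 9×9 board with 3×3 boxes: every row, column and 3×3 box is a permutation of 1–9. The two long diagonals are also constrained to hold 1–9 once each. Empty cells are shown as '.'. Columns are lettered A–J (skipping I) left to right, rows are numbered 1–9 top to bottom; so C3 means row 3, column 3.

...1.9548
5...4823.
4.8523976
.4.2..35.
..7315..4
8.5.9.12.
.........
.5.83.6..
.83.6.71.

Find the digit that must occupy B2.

7

E1 = 7: row 1 has {1,4,5,8,9}; col 5 has {1,2,3,4,6,9}; box has {1,2,3,4,5,8,9} → only 7 remains.
D2 = 6: row 2 has {2,3,4,5,8}; col 4 has {1,2,3,5,8}; box has {1,2,3,4,5,7,8,9} → only 6 remains.
J2 = 1: row 2 has {2,3,4,5,6,8}; col 9 has {4,6,8}; box has {2,3,4,5,6,7,8,9} → only 1 remains.
B3 = 1: row 3 has {2,3,4,5,6,7,8,9}; col 2 has {4,5,8}; box has {4,5,8} → only 1 remains.
E4 = 8: row 4 has {2,3,4,5}; col 5 has {1,2,3,4,6,7,9}; box has {1,2,3,5,9} → only 8 remains.
G5 = 8: row 5 has {1,3,4,5,7}; col 7 has {1,2,3,5,6,7,9}; box has {1,2,3,4,5} → only 8 remains.
J6 = 7: row 6 has {1,2,5,8,9}; col 9 has {1,4,6,8}; box has {1,2,3,4,5,8} → only 7 remains.
E7 = 5: row 7 has {}; col 5 has {1,2,3,4,6,7,8,9}; box has {3,6,8} → only 5 remains.
G7 = 4: row 7 has {5}; col 7 has {1,2,3,5,6,7,8,9}; box has {1,6,7}; main diagonal has {1,2,8} → only 4 remains.
H8 = 9: row 8 has {3,5,6,8}; col 8 has {1,2,3,4,5,7}; box has {1,4,6,7}; main diagonal has {1,2,4,8} → only 9 remains.
J8 = 2: row 8 has {3,5,6,8,9}; col 9 has {1,4,6,7,8}; box has {1,4,6,7,9} → only 2 remains.
A9 = 2: row 9 has {1,3,6,7,8}; col 1 has {4,5,8}; box has {3,5,8}; anti-diagonal has {1,3,5,8,9} → only 2 remains.
F9 = 4: row 9 has {1,2,3,6,7,8}; col 6 has {3,5,8,9}; box has {3,5,6,8} → only 4 remains.
J9 = 5: row 9 has {1,2,3,4,6,7,8}; col 9 has {1,2,4,6,7,8}; box has {1,2,4,6,7,9}; main diagonal has {1,2,4,8,9} → only 5 remains.
B2 = 7: row 2 has {1,2,3,4,5,6,8}; col 2 has {1,4,5,8}; box has {1,4,5,8}; main diagonal has {1,2,4,5,8,9} → only 7 remains.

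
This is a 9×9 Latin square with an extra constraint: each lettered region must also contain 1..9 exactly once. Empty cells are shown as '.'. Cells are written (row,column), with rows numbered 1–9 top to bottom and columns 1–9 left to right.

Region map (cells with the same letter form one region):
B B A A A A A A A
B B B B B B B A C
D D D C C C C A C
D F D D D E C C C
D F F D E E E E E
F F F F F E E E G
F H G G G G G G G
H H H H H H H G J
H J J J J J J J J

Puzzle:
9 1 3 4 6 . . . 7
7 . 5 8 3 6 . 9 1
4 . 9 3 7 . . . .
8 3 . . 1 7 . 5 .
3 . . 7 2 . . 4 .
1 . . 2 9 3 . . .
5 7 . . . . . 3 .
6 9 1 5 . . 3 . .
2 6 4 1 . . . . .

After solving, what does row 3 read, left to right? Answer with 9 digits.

459372618

(4,4) = 6 (sole candidate).
(5,2) = 8 (sole candidate).
(5,3) = 6 (sole candidate).
(6,2) = 4 (sole candidate).
(6,3) = 7 (sole candidate).
(7,4) = 9 (sole candidate).
(2,2) = 2 (sole candidate).
(2,7) = 4 (sole candidate).
(3,2) = 5: row 3 has {3,4,7,9}; col 2 has {1,2,3,4,6,7,8,9}; region has {1,3,4,6,7,8,9} → only 5 remains.
(4,3) = 2 (sole candidate).
(4,7) = 9 (sole candidate).
(4,9) = 4 (sole candidate).
(7,3) = 8 (sole candidate).
(7,5) = 4 (sole candidate).
(8,5) = 8 (sole candidate).
(8,6) = 4 (sole candidate).
(8,9) = 2 (sole candidate).
(9,5) = 5 (sole candidate).
(7,9) = 6 (sole candidate).
(8,8) = 7 (sole candidate).
(9,8) = 8 (sole candidate).
(1,8) = 2 (sole candidate).
(3,8) = 1: row 3 has {3,4,5,7,9}; col 8 has {2,3,4,5,7,8,9}; region has {2,3,4,6,7,9} → only 1 remains.
(3,9) = 8: row 3 has {1,3,4,5,7,9}; col 9 has {1,2,4,6,7}; region has {1,3,4,5,7,9} → only 8 remains.
(6,8) = 6 (sole candidate).
(6,9) = 5 (sole candidate).
(9,6) = 9 (sole candidate).
(9,7) = 7 (sole candidate).
(9,9) = 3 (sole candidate).
(3,6) = 2: row 3 has {1,3,4,5,7,8,9}; col 6 has {3,4,6,7,9}; region has {1,3,4,5,7,8,9} → only 2 remains.
(3,7) = 6: row 3 has {1,2,3,4,5,7,8,9}; col 7 has {3,4,7,9}; region has {1,2,3,4,5,7,8,9} → only 6 remains.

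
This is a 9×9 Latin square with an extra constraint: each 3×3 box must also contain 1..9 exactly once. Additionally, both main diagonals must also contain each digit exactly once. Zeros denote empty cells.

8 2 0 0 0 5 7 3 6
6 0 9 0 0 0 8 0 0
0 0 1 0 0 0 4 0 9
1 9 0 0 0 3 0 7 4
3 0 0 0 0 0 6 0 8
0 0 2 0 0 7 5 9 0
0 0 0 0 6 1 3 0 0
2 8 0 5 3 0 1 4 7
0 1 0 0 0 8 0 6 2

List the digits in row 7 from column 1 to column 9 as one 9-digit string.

947261385

row 1, column 3 = 4: row 1 has {2,3,5,6,7,8}; col 3 has {1,2,9}; box has {1,2,6,8,9} → only 4 remains.
row 2, column 2 = 5: row 2 has {6,8,9}; col 2 has {1,2,8,9}; box has {1,2,4,6,8,9}; main diagonal has {1,2,3,4,7,8} → only 5 remains.
row 2, column 9 = 1: row 2 has {5,6,8,9}; col 9 has {2,4,6,7,8,9}; box has {3,4,6,7,8,9} → only 1 remains.
row 3, column 1 = 7: row 3 has {1,4,9}; col 1 has {1,2,3,6,8}; box has {1,2,4,5,6,8,9} → only 7 remains.
row 3, column 2 = 3: row 3 has {1,4,7,9}; col 2 has {1,2,5,8,9}; box has {1,2,4,5,6,7,8,9} → only 3 remains.
row 4, column 4 = 6: row 4 has {1,3,4,7,9}; col 4 has {5}; box has {3,7}; main diagonal has {1,2,3,4,5,7,8} → only 6 remains.
row 4, column 7 = 2: row 4 has {1,3,4,6,7,9}; col 7 has {1,3,4,5,6,7,8}; box has {4,5,6,7,8,9} → only 2 remains.
row 5, column 5 = 9: row 5 has {3,6,8}; col 5 has {3,6}; box has {3,6,7}; main diagonal has {1,2,3,4,5,6,7,8}; anti-diagonal has {3,4,6,8} → only 9 remains.
row 5, column 8 = 1: row 5 has {3,6,8,9}; col 8 has {3,4,6,7,9}; box has {2,4,5,6,7,8,9} → only 1 remains.
row 6, column 1 = 4: row 6 has {2,5,7,9}; col 1 has {1,2,3,6,7,8}; box has {1,2,3,9} → only 4 remains.
row 6, column 2 = 6: row 6 has {2,4,5,7,9}; col 2 has {1,2,3,5,8,9}; box has {1,2,3,4,9} → only 6 remains.
row 6, column 4 = 1: row 6 has {2,4,5,6,7,9}; col 4 has {5,6}; box has {3,6,7,9}; anti-diagonal has {3,4,6,8,9} → only 1 remains.
row 6, column 5 = 8: row 6 has {1,2,4,5,6,7,9}; col 5 has {3,6,9}; box has {1,3,6,7,9} → only 8 remains.
row 6, column 9 = 3: row 6 has {1,2,4,5,6,7,8,9}; col 9 has {1,2,4,6,7,8,9}; box has {1,2,4,5,6,7,8,9} → only 3 remains.
row 7, column 9 = 5: row 7 has {1,3,6}; col 9 has {1,2,3,4,6,7,8,9}; box has {1,2,3,4,6,7} → only 5 remains.
row 8, column 3 = 6: row 8 has {1,2,3,4,5,7,8}; col 3 has {1,2,4,9}; box has {1,2,8} → only 6 remains.
row 8, column 6 = 9: row 8 has {1,2,3,4,5,6,7,8}; col 6 has {1,3,5,7,8}; box has {1,3,5,6,8} → only 9 remains.
row 9, column 1 = 5: row 9 has {1,2,6,8}; col 1 has {1,2,3,4,6,7,8}; box has {1,2,6,8}; anti-diagonal has {1,3,4,6,8,9} → only 5 remains.
row 9, column 7 = 9: row 9 has {1,2,5,6,8}; col 7 has {1,2,3,4,5,6,7,8}; box has {1,2,3,4,5,6,7} → only 9 remains.
row 1, column 4 = 9: row 1 has {2,3,4,5,6,7,8}; col 4 has {1,5,6}; box has {5} → only 9 remains.
row 1, column 5 = 1: row 1 has {2,3,4,5,6,7,8,9}; col 5 has {3,6,8,9}; box has {5,9} → only 1 remains.
row 2, column 8 = 2: row 2 has {1,5,6,8,9}; col 8 has {1,3,4,6,7,9}; box has {1,3,4,6,7,8,9}; anti-diagonal has {1,3,4,5,6,8,9} → only 2 remains.
row 3, column 5 = 2: row 3 has {1,3,4,7,9}; col 5 has {1,3,6,8,9}; box has {1,5,9} → only 2 remains.
row 3, column 6 = 6: row 3 has {1,2,3,4,7,9}; col 6 has {1,3,5,7,8,9}; box has {1,2,5,9} → only 6 remains.
row 3, column 8 = 5: row 3 has {1,2,3,4,6,7,9}; col 8 has {1,2,3,4,6,7,9}; box has {1,2,3,4,6,7,8,9} → only 5 remains.
row 4, column 5 = 5: row 4 has {1,2,3,4,6,7,9}; col 5 has {1,2,3,6,8,9}; box has {1,3,6,7,8,9} → only 5 remains.
row 5, column 2 = 7: row 5 has {1,3,6,8,9}; col 2 has {1,2,3,5,6,8,9}; box has {1,2,3,4,6,9} → only 7 remains.
row 5, column 3 = 5: row 5 has {1,3,6,7,8,9}; col 3 has {1,2,4,6,9}; box has {1,2,3,4,6,7,9} → only 5 remains.
row 7, column 1 = 9: row 7 has {1,3,5,6}; col 1 has {1,2,3,4,5,6,7,8}; box has {1,2,5,6,8} → only 9 remains.
row 7, column 2 = 4: row 7 has {1,3,5,6,9}; col 2 has {1,2,3,5,6,7,8,9}; box has {1,2,5,6,8,9} → only 4 remains.
row 7, column 3 = 7: row 7 has {1,3,4,5,6,9}; col 3 has {1,2,4,5,6,9}; box has {1,2,4,5,6,8,9}; anti-diagonal has {1,2,3,4,5,6,8,9} → only 7 remains.
row 7, column 4 = 2: row 7 has {1,3,4,5,6,7,9}; col 4 has {1,5,6,9}; box has {1,3,5,6,8,9} → only 2 remains.
row 7, column 8 = 8: row 7 has {1,2,3,4,5,6,7,9}; col 8 has {1,2,3,4,5,6,7,9}; box has {1,2,3,4,5,6,7,9} → only 8 remains.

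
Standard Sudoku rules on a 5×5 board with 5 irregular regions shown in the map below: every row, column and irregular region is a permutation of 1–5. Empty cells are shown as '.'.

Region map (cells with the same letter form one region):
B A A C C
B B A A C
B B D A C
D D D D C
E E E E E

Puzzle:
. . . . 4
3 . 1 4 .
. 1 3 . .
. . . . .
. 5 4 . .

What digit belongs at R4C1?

1

R2C2 = 2: row 2 has {1,3,4}; col 2 has {1,5}; region has {1,3} → only 2 remains.
R2C5 = 5: row 2 has {1,2,3,4}; col 5 has {4}; region has {4} → only 5 remains.
R3C5 = 2: row 3 has {1,3}; col 5 has {4,5}; region has {4,5} → only 2 remains.
R4C2 = 4: row 4 has {}; col 2 has {1,2,5}; region has {3} → only 4 remains.
R1C1 = 5: row 1 has {4}; col 1 has {3}; region has {1,2,3} → only 5 remains.
R1C2 = 3: row 1 has {4,5}; col 2 has {1,2,4,5}; region has {1,4} → only 3 remains.
R1C3 = 2: row 1 has {3,4,5}; col 3 has {1,3,4}; region has {1,3,4} → only 2 remains.
R1C4 = 1: row 1 has {2,3,4,5}; col 4 has {4}; region has {2,4,5} → only 1 remains.
R3C1 = 4: row 3 has {1,2,3}; col 1 has {3,5}; region has {1,2,3,5} → only 4 remains.
R3C4 = 5: row 3 has {1,2,3,4}; col 4 has {1,4}; region has {1,2,3,4} → only 5 remains.
R4C3 = 5: row 4 has {4}; col 3 has {1,2,3,4}; region has {3,4} → only 5 remains.
R4C4 = 2: row 4 has {4,5}; col 4 has {1,4,5}; region has {3,4,5} → only 2 remains.
R4C5 = 3: row 4 has {2,4,5}; col 5 has {2,4,5}; region has {1,2,4,5} → only 3 remains.
R5C4 = 3: row 5 has {4,5}; col 4 has {1,2,4,5}; region has {4,5} → only 3 remains.
R5C5 = 1: row 5 has {3,4,5}; col 5 has {2,3,4,5}; region has {3,4,5} → only 1 remains.
R4C1 = 1: row 4 has {2,3,4,5}; col 1 has {3,4,5}; region has {2,3,4,5} → only 1 remains.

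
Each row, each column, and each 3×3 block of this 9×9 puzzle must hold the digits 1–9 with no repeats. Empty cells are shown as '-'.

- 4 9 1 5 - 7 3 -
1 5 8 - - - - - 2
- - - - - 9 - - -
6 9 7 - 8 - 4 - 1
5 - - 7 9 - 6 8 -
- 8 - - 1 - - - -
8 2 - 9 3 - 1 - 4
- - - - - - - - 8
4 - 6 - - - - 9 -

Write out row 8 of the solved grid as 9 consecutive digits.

971465328

row 1, column 1 = 2 (sole candidate).
row 1, column 9 = 6 (sole candidate).
row 2, column 7 = 9 (sole candidate).
row 2, column 8 = 4 (sole candidate).
row 3, column 3 = 3 (sole candidate).
row 3, column 9 = 5 (sole candidate).
row 5, column 9 = 3 (sole candidate).
row 6, column 1 = 3 (sole candidate).
row 7, column 3 = 5 (sole candidate).
row 8, column 3 = 1: row 8 has {8}; col 3 has {3,5,6,7,8,9}; box has {2,4,5,6,8} → only 1 remains.
row 9, column 9 = 7 (sole candidate).
row 1, column 6 = 8 (sole candidate).
row 3, column 1 = 7 (sole candidate).
row 3, column 2 = 6 (sole candidate).
row 3, column 7 = 8 (sole candidate).
row 3, column 8 = 1 (sole candidate).
row 5, column 2 = 1 (sole candidate).
row 6, column 9 = 9 (sole candidate).
row 7, column 8 = 6 (sole candidate).
row 8, column 1 = 9: row 8 has {1,8}; col 1 has {1,2,3,4,5,6,7,8}; box has {1,2,4,5,6,8} → only 9 remains.
row 9, column 2 = 3 (sole candidate).
row 9, column 5 = 2 (sole candidate).
row 9, column 7 = 5 (sole candidate).
row 3, column 5 = 4 (sole candidate).
row 6, column 7 = 2 (sole candidate).
row 7, column 6 = 7 (sole candidate).
row 8, column 2 = 7: row 8 has {1,8,9}; col 2 has {1,2,3,4,5,6,8,9}; box has {1,2,3,4,5,6,8,9} → only 7 remains.
row 8, column 5 = 6: row 8 has {1,7,8,9}; col 5 has {1,2,3,4,5,8,9}; box has {2,3,7,9} → only 6 remains.
row 8, column 7 = 3: row 8 has {1,6,7,8,9}; col 7 has {1,2,4,5,6,7,8,9}; box has {1,4,5,6,7,8,9} → only 3 remains.
row 8, column 8 = 2: row 8 has {1,3,6,7,8,9}; col 8 has {1,3,4,6,8,9}; box has {1,3,4,5,6,7,8,9} → only 2 remains.
row 9, column 4 = 8 (sole candidate).
row 9, column 6 = 1 (sole candidate).
row 2, column 5 = 7 (sole candidate).
row 3, column 4 = 2 (sole candidate).
row 4, column 8 = 5 (sole candidate).
row 6, column 3 = 4 (sole candidate).
row 6, column 8 = 7 (sole candidate).
row 4, column 4 = 3 (sole candidate).
row 4, column 6 = 2 (sole candidate).
row 5, column 3 = 2 (sole candidate).
row 5, column 6 = 4 (sole candidate).
row 8, column 6 = 5: row 8 has {1,2,3,6,7,8,9}; col 6 has {1,2,4,7,8,9}; box has {1,2,3,6,7,8,9} → only 5 remains.
row 2, column 4 = 6 (sole candidate).
row 2, column 6 = 3 (sole candidate).
row 6, column 4 = 5 (sole candidate).
row 6, column 6 = 6 (sole candidate).
row 8, column 4 = 4: row 8 has {1,2,3,5,6,7,8,9}; col 4 has {1,2,3,5,6,7,8,9}; box has {1,2,3,5,6,7,8,9} → only 4 remains.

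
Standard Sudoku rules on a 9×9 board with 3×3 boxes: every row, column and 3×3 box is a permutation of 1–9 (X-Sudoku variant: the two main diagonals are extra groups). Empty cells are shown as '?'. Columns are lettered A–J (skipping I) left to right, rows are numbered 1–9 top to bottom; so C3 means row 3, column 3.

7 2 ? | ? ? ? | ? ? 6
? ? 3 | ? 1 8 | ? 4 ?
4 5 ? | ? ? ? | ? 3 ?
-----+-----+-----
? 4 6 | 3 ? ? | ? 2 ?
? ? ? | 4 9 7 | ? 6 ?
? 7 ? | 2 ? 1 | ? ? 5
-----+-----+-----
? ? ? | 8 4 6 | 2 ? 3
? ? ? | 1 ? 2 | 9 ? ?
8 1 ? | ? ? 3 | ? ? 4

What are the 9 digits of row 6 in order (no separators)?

379261485

B2 = 6 (sole candidate).
C3 = 8 (sole candidate).
F3 = 9 (sole candidate).
F4 = 5 (sole candidate).
C6 = 9: row 6 has {1,2,5,7}; col 3 has {3,6,8}; box has {4,6,7} → only 9 remains.
H6 = 8: row 6 has {1,2,5,7,9}; col 8 has {2,3,4,6}; box has {2,5,6} → only 8 remains.
B7 = 9 (sole candidate).
C7 = 7 (sole candidate).
B8 = 3 (sole candidate).
H8 = 5 (sole candidate).
H9 = 7 (sole candidate).
C1 = 1 (sole candidate).
D1 = 5 (sole candidate).
E1 = 3 (sole candidate).
F1 = 4 (sole candidate).
G1 = 8 (sole candidate).
H1 = 9 (sole candidate).
A2 = 9 (sole candidate).
D2 = 7 (sole candidate).
G2 = 5 (sole candidate).
J2 = 2 (sole candidate).
D3 = 6 (sole candidate).
E3 = 2 (sole candidate).
G3 = 1 (sole candidate).
J3 = 7 (sole candidate).
A4 = 1 (sole candidate).
E4 = 8 (sole candidate).
G4 = 7 (sole candidate).
J4 = 9 (sole candidate).
B5 = 8 (sole candidate).
G5 = 3 (sole candidate).
J5 = 1 (sole candidate).
A6 = 3: row 6 has {1,2,5,7,8,9}; col 1 has {1,4,7,8,9}; box has {1,4,6,7,8,9} → only 3 remains.
E6 = 6: row 6 has {1,2,3,5,7,8,9}; col 5 has {1,2,3,4,8,9}; box has {1,2,3,4,5,7,8,9} → only 6 remains.
G6 = 4: row 6 has {1,2,3,5,6,7,8,9}; col 7 has {1,2,3,5,7,8,9}; box has {1,2,3,5,6,7,8,9} → only 4 remains.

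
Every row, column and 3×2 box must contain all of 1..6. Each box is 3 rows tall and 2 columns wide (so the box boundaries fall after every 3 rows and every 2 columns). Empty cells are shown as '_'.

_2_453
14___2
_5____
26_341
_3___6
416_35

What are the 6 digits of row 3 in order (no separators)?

352614

row 1, column 1 = 6 (sole candidate).
row 1, column 3 = 1 (sole candidate).
row 2, column 5 = 6 (sole candidate).
row 3, column 1 = 3: row 3 has {5}; col 1 has {1,2,4,6}; box has {1,2,4,5,6} → only 3 remains.
row 3, column 3 = 2: row 3 has {3,5}; col 3 has {1,6}; box has {1,4} → only 2 remains.
row 3, column 4 = 6: row 3 has {2,3,5}; col 4 has {3,4}; box has {1,2,4} → only 6 remains.
row 3, column 5 = 1: row 3 has {2,3,5,6}; col 5 has {3,4,5,6}; box has {2,3,5,6} → only 1 remains.
row 3, column 6 = 4: row 3 has {1,2,3,5,6}; col 6 has {1,2,3,5,6}; box has {1,2,3,5,6} → only 4 remains.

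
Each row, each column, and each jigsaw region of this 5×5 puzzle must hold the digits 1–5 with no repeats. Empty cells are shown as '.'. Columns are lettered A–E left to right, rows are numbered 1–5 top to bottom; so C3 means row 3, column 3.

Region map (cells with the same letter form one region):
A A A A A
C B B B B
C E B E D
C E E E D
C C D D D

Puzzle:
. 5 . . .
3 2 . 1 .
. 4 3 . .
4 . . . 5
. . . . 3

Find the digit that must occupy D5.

E2 = 4 (sole candidate).
B5 = 1 (sole candidate).
C2 = 5 (sole candidate).
B4 = 3 (sole candidate).
D4 = 2 (sole candidate).
D5 = 4: row 5 has {1,3}; col 4 has {1,2}; region has {3,5} → only 4 remains.

4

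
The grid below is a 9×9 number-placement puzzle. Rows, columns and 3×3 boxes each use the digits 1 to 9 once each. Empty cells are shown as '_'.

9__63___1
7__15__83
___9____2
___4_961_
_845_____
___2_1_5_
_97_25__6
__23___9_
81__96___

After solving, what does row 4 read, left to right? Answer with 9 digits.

R2C3 = 6 (sole candidate).
R7C4 = 8 (sole candidate).
R9C4 = 7 (sole candidate).
R8C6 = 4 (sole candidate).
R2C6 = 2 (sole candidate).
R8C5 = 1 (sole candidate).
R2C2 = 4 (sole candidate).
R2C7 = 9 (sole candidate).
R1C2 = 2 (hidden single in row 1).
R3C8 = 6 (hidden single in row 3).
R4C1 = 2: in row 4, 2 can only go here (every other open cell in that row sees a 2).
R5C1 = 1 (hidden single in row 5).
R5C9 = 9 (hidden single in row 5).
R3C3 = 1 (hidden single in row 3).
R5C5 = 6 (hidden single in row 5).
R6C3 = 9 (hidden single in row 6).
R7C7 = 1 (hidden single in row 7).
R7C1 = 4 (hidden single in column 1).
R7C8 = 3 (sole candidate).
R9C3 = 3 (hidden single in row 9).
R4C3 = 5: row 4 has {1,2,4,6,9}; col 3 has {1,2,3,4,6,7,9}; box has {1,2,4,8,9} → only 5 remains.
R1C3 = 8 (sole candidate).
R1C6 = 7 (sole candidate).
R1C8 = 4 (sole candidate).
R3C6 = 8 (sole candidate).
R5C6 = 3 (sole candidate).
R9C8 = 2 (sole candidate).
R1C7 = 5 (sole candidate).
R3C5 = 4 (sole candidate).
R3C7 = 7 (sole candidate).
R5C7 = 2 (sole candidate).
R5C8 = 7 (sole candidate).
R8C7 = 8 (sole candidate).
R9C7 = 4 (sole candidate).
R9C9 = 5 (sole candidate).
R4C9 = 8: row 4 has {1,2,4,5,6,9}; col 9 has {1,2,3,5,6,9}; box has {1,2,5,6,7,9} → only 8 remains.
R6C7 = 3 (sole candidate).
R6C9 = 4 (sole candidate).
R8C9 = 7 (sole candidate).
R4C5 = 7: row 4 has {1,2,4,5,6,8,9}; col 5 has {1,2,3,4,5,6,9}; box has {1,2,3,4,5,6,9} → only 7 remains.
R6C1 = 6 (sole candidate).
R6C2 = 7 (sole candidate).
R6C5 = 8 (sole candidate).
R8C1 = 5 (sole candidate).
R8C2 = 6 (sole candidate).
R3C1 = 3 (sole candidate).
R3C2 = 5 (sole candidate).
R4C2 = 3: row 4 has {1,2,4,5,6,7,8,9}; col 2 has {1,2,4,5,6,7,8,9}; box has {1,2,4,5,6,7,8,9} → only 3 remains.

235479618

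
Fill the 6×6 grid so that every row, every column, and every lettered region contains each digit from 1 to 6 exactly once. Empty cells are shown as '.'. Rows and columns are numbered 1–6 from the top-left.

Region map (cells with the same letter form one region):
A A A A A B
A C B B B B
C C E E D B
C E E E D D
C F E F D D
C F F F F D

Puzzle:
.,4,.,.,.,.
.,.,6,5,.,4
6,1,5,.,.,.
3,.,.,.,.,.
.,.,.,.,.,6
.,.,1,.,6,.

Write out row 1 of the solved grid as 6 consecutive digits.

243651

r2c2 = 2 (sole candidate).
r4c2 = 6 (sole candidate).
r2c1 = 1 (sole candidate).
r2c5 = 3 (sole candidate).
r3c6 = 2 (sole candidate).
r1c6 = 1: row 1 has {4}; col 6 has {2,4,6}; region has {2,3,4,5,6} → only 1 remains.
r3c5 = 4 (sole candidate).
r4c6 = 5 (sole candidate).
r6c6 = 3 (sole candidate).
r3c4 = 3 (sole candidate).
r6c2 = 5 (sole candidate).
r5c2 = 3 (sole candidate).
r6c1 = 4 (sole candidate).
r6c4 = 2 (sole candidate).
r1c4 = 6: row 1 has {1,4}; col 4 has {2,3,5}; region has {1,4} → only 6 remains.
r5c1 = 5 (sole candidate).
r5c4 = 4 (sole candidate).
r1c1 = 2: row 1 has {1,4,6}; col 1 has {1,3,4,5,6}; region has {1,4,6} → only 2 remains.
r1c3 = 3: row 1 has {1,2,4,6}; col 3 has {1,5,6}; region has {1,2,4,6} → only 3 remains.
r1c5 = 5: row 1 has {1,2,3,4,6}; col 5 has {3,4,6}; region has {1,2,3,4,6} → only 5 remains.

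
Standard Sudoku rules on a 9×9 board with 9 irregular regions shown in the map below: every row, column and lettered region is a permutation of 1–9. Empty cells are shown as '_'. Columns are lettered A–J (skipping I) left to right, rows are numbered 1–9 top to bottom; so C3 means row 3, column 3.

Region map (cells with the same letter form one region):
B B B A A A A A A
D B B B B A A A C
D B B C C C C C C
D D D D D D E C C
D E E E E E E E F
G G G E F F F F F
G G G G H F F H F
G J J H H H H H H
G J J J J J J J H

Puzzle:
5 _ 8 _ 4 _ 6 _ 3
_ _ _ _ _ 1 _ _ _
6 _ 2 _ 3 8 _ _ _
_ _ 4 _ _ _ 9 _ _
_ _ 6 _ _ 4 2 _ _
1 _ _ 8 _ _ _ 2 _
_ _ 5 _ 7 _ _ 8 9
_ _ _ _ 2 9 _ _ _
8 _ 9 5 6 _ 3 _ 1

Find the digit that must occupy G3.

E2 = 9: row 2 has {1}; col 5 has {2,3,4,6,7}; region has {2,5,8} → only 9 remains.
E6 = 5: row 6 has {1,2,8}; col 5 has {2,3,4,6,7,9}; region has {2,9} → only 5 remains.
E5 = 1: row 5 has {2,4,6}; col 5 has {2,3,4,5,6,7,9}; region has {2,4,6,8,9} → only 1 remains.
E4 = 8: row 4 has {4,9}; col 5 has {1,2,3,4,5,6,7,9}; region has {4,6} → only 8 remains.
B1 = 1: in row 1, 1 can only go here (every other open cell in that row sees a 1).
G2 = 8: in row 2, 8 can only go here (every other open cell in that row sees an 8).
J5 = 8: in row 5, 8 can only go here (every other open cell in that row sees an 8).
A5 = 9: in row 5, 9 can only go here (every other open cell in that row sees a 9).
B6 = 9: in row 6, 9 can only go here (every other open cell in that row sees a 9).
G7 = 1: in row 7, 1 can only go here (every other open cell in that row sees a 1).
C8 = 1: in row 8, 1 can only go here (every other open cell in that row sees a 1).
B8 = 8: in row 8, 8 can only go here (every other open cell in that row sees an 8).
A8 = 7: in row 8, 7 can only go here (every other open cell in that row sees a 7).
C6 = 3: row 6 has {1,2,5,8,9}; col 3 has {1,2,4,5,6,8,9}; region has {1,5,7,8,9} → only 3 remains.
C2 = 7: row 2 has {1,8,9}; col 3 has {1,2,3,4,5,6,8,9}; region has {1,2,5,8,9} → only 7 remains.
H2 = 5: row 2 has {1,7,8,9}; col 8 has {2,8}; region has {1,3,4,6,8} → only 5 remains.
B3 = 4: row 3 has {2,3,6,8}; col 2 has {1,8,9}; region has {1,2,5,7,8,9} → only 4 remains.
J2 = 4: in row 2, 4 can only go here (every other open cell in that row sees a 4).
A2 = 2: in row 2, 2 can only go here (every other open cell in that row sees a 2).
A4 = 3: row 4 has {4,8,9}; col 1 has {1,2,5,6,7,8,9}; region has {2,4,6,8,9} → only 3 remains.
A7 = 4: row 7 has {1,5,7,8,9}; col 1 has {1,2,3,5,6,7,8,9}; region has {1,3,5,7,8,9} → only 4 remains.
J4 = 2: in row 4, 2 can only go here (every other open cell in that row sees a 2).
H4 = 6: in row 4, 6 can only go here (every other open cell in that row sees a 6).
D4 = 1: in row 4, 1 can only go here (every other open cell in that row sees a 1).
H3 = 1: in row 3, 1 can only go here (every other open cell in that row sees a 1).
D3 = 9: in row 3, 9 can only go here (every other open cell in that row sees a 9).
H1 = 9: in row 1, 9 can only go here (every other open cell in that row sees a 9).
B5 = 5: in row 5, 5 can only go here (every other open cell in that row sees a 5).
B4 = 7: row 4 has {1,2,3,4,6,8,9}; col 2 has {1,4,5,8,9}; region has {1,2,3,4,6,8,9} → only 7 remains.
F4 = 5: row 4 has {1,2,3,4,6,7,8,9}; col 6 has {1,4,8,9}; region has {1,2,3,4,6,7,8,9} → only 5 remains.
B9 = 2: row 9 has {1,3,5,6,8,9}; col 2 has {1,4,5,7,8,9}; region has {1,3,5,6,8,9} → only 2 remains.
F9 = 7: row 9 has {1,2,3,5,6,8,9}; col 6 has {1,4,5,8,9}; region has {1,2,3,5,6,8,9} → only 7 remains.
H9 = 4: row 9 has {1,2,3,5,6,7,8,9}; col 8 has {1,2,5,6,8,9}; region has {1,2,3,5,6,7,8,9} → only 4 remains.
F1 = 2: row 1 has {1,3,4,5,6,8,9}; col 6 has {1,4,5,7,8,9}; region has {1,3,4,5,6,8,9} → only 2 remains.
F6 = 6: row 6 has {1,2,3,5,8,9}; col 6 has {1,2,4,5,7,8,9}; region has {1,2,5,8,9} → only 6 remains.
J6 = 7: row 6 has {1,2,3,5,6,8,9}; col 9 has {1,2,3,4,8,9}; region has {1,2,5,6,8,9} → only 7 remains.
B7 = 6: row 7 has {1,4,5,7,8,9}; col 2 has {1,2,4,5,7,8,9}; region has {1,3,4,5,7,8,9} → only 6 remains.
D7 = 2: row 7 has {1,4,5,6,7,8,9}; col 4 has {1,5,8,9}; region has {1,3,4,5,6,7,8,9} → only 2 remains.
F7 = 3: row 7 has {1,2,4,5,6,7,8,9}; col 6 has {1,2,4,5,6,7,8,9}; region has {1,2,5,6,7,8,9} → only 3 remains.
H8 = 3: row 8 has {1,2,7,8,9}; col 8 has {1,2,4,5,6,8,9}; region has {1,2,7,8,9} → only 3 remains.
D1 = 7: row 1 has {1,2,3,4,5,6,8,9}; col 4 has {1,2,5,8,9}; region has {1,2,3,4,5,6,8,9} → only 7 remains.
B2 = 3: row 2 has {1,2,4,5,7,8,9}; col 2 has {1,2,4,5,6,7,8,9}; region has {1,2,4,5,7,8,9} → only 3 remains.
D2 = 6: row 2 has {1,2,3,4,5,7,8,9}; col 4 has {1,2,5,7,8,9}; region has {1,2,3,4,5,7,8,9} → only 6 remains.
J3 = 5: row 3 has {1,2,3,4,6,8,9}; col 9 has {1,2,3,4,7,8,9}; region has {1,2,3,4,6,8,9} → only 5 remains.
D5 = 3: row 5 has {1,2,4,5,6,8,9}; col 4 has {1,2,5,6,7,8,9}; region has {1,2,4,5,6,8,9} → only 3 remains.
H5 = 7: row 5 has {1,2,3,4,5,6,8,9}; col 8 has {1,2,3,4,5,6,8,9}; region has {1,2,3,4,5,6,8,9} → only 7 remains.
G6 = 4: row 6 has {1,2,3,5,6,7,8,9}; col 7 has {1,2,3,6,8,9}; region has {1,2,3,5,6,7,8,9} → only 4 remains.
D8 = 4: row 8 has {1,2,3,7,8,9}; col 4 has {1,2,3,5,6,7,8,9}; region has {1,2,3,7,8,9} → only 4 remains.
G8 = 5: row 8 has {1,2,3,4,7,8,9}; col 7 has {1,2,3,4,6,8,9}; region has {1,2,3,4,7,8,9} → only 5 remains.
J8 = 6: row 8 has {1,2,3,4,5,7,8,9}; col 9 has {1,2,3,4,5,7,8,9}; region has {1,2,3,4,5,7,8,9} → only 6 remains.
G3 = 7: row 3 has {1,2,3,4,5,6,8,9}; col 7 has {1,2,3,4,5,6,8,9}; region has {1,2,3,4,5,6,8,9} → only 7 remains.

7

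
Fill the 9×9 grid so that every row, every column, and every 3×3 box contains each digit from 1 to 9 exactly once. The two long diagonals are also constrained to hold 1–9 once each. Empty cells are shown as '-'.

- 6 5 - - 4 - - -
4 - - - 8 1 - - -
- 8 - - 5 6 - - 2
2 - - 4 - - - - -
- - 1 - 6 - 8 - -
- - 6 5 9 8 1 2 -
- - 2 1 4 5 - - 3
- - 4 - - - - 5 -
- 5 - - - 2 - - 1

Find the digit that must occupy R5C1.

5

R1C8 = 1 (hidden single in row 1).
R1C9 = 8 (hidden single in row 1).
R3C1 = 1 (hidden single in row 3).
R4C5 = 1 (hidden single in row 4).
R4C3 = 8 (hidden single in row 4).
R5C4 = 2 (hidden single in row 5).
R1C5 = 2 (hidden single in row 1).
R2C2 = 2 (hidden single in row 2).
R8C2 = 1 (hidden single in row 8).
R8C7 = 2 (hidden single in row 8).
R5C1 = 5: in column 1, 5 can only go here (every other open cell in that column sees a 5).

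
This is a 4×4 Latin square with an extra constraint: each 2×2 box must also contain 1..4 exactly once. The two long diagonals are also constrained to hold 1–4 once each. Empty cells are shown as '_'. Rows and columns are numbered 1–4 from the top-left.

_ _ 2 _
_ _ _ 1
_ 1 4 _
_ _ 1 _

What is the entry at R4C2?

R2C3 = 3 (sole candidate).
R1C4 = 4 (sole candidate).
R2C2 = 2 (sole candidate).
R4C1 = 2 (sole candidate).
R4C4 = 3 (sole candidate).
R1C1 = 1 (sole candidate).
R1C2 = 3 (sole candidate).
R2C1 = 4 (sole candidate).
R3C1 = 3 (sole candidate).
R3C4 = 2 (sole candidate).
R4C2 = 4: row 4 has {1,2,3}; col 2 has {1,2,3}; box has {1,2,3} → only 4 remains.

4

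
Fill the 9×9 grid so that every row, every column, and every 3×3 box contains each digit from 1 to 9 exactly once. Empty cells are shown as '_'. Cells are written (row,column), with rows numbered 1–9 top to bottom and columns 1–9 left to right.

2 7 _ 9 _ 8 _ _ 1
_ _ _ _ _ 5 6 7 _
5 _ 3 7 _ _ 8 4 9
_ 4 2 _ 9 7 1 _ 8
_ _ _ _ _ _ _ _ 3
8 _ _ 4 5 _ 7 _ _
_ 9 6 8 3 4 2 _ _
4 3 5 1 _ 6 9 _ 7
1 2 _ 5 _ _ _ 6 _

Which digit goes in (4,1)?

3

(1,3) = 4 (sole candidate).
(1,5) = 6 (sole candidate).
(2,1) = 9 (sole candidate).
(2,9) = 2 (sole candidate).
(4,8) = 5 (sole candidate).
(5,7) = 4 (sole candidate).
(6,9) = 6 (sole candidate).
(7,1) = 7 (sole candidate).
(7,8) = 1 (sole candidate).
(7,9) = 5 (sole candidate).
(8,5) = 2 (sole candidate).
(8,8) = 8 (sole candidate).
(9,3) = 8 (sole candidate).
(9,5) = 7 (sole candidate).
(9,6) = 9 (sole candidate).
(9,7) = 3 (sole candidate).
(9,9) = 4 (sole candidate).
(1,7) = 5 (sole candidate).
(1,8) = 3 (sole candidate).
(2,3) = 1 (sole candidate).
(2,4) = 3 (sole candidate).
(2,5) = 4 (sole candidate).
(3,2) = 6 (sole candidate).
(3,5) = 1 (sole candidate).
(3,6) = 2 (sole candidate).
(4,4) = 6 (sole candidate).
(5,1) = 6 (sole candidate).
(5,4) = 2 (sole candidate).
(5,5) = 8 (sole candidate).
(5,6) = 1 (sole candidate).
(5,8) = 9 (sole candidate).
(6,2) = 1 (sole candidate).
(6,3) = 9 (sole candidate).
(6,6) = 3 (sole candidate).
(6,8) = 2 (sole candidate).
(2,2) = 8 (sole candidate).
(4,1) = 3: row 4 has {1,2,4,5,6,7,8,9}; col 1 has {1,2,4,5,6,7,8,9}; box has {1,2,4,6,8,9} → only 3 remains.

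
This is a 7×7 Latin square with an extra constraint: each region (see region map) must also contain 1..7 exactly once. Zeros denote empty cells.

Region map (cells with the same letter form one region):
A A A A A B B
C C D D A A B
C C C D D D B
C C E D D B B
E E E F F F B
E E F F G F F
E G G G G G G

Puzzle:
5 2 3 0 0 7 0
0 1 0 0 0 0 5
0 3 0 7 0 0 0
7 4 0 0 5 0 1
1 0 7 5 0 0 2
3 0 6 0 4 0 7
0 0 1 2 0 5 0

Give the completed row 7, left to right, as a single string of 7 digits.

row 4, column 3 = 2 (sole candidate).
row 5, column 2 = 6 (sole candidate).
row 5, column 5 = 3 (sole candidate).
row 5, column 6 = 4 (sole candidate).
row 6, column 2 = 5 (sole candidate).
row 6, column 4 = 1 (sole candidate).
row 6, column 6 = 2 (sole candidate).
row 7, column 1 = 4: row 7 has {1,2,5}; col 1 has {1,3,5,7}; region has {1,2,3,5,6,7} → only 4 remains.
row 7, column 2 = 7: row 7 has {1,2,4,5}; col 2 has {1,2,3,4,5,6}; region has {1,2,4,5} → only 7 remains.
row 7, column 5 = 6: row 7 has {1,2,4,5,7}; col 5 has {3,4,5}; region has {1,2,4,5,7} → only 6 remains.
row 7, column 7 = 3: row 7 has {1,2,4,5,6,7}; col 7 has {1,2,5,7}; region has {1,2,4,5,6,7} → only 3 remains.

4712653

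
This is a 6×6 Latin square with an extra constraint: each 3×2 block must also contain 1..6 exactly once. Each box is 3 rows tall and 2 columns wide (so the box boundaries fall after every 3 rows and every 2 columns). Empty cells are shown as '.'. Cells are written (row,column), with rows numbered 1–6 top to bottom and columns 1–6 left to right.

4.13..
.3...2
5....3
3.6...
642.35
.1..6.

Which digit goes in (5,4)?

1

(1,5) = 5: row 1 has {1,3,4}; col 5 has {3,6}; box has {2,3} → only 5 remains.
(1,6) = 6: row 1 has {1,3,4,5}; col 6 has {2,3,5}; box has {2,3,5} → only 6 remains.
(2,1) = 1: row 2 has {2,3}; col 1 has {3,4,5,6}; box has {3,4,5} → only 1 remains.
(2,5) = 4: row 2 has {1,2,3}; col 5 has {3,5,6}; box has {2,3,5,6} → only 4 remains.
(3,3) = 4: row 3 has {3,5}; col 3 has {1,2,6}; box has {1,3} → only 4 remains.
(3,5) = 1: row 3 has {3,4,5}; col 5 has {3,4,5,6}; box has {2,3,4,5,6} → only 1 remains.
(4,5) = 2: row 4 has {3,6}; col 5 has {1,3,4,5,6}; box has {3,5,6} → only 2 remains.
(5,4) = 1: row 5 has {2,3,4,5,6}; col 4 has {3}; box has {2,6} → only 1 remains.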